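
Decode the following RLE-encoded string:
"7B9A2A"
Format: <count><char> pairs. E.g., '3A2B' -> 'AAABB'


Expanding each <count><char> pair:
  7B -> 'BBBBBBB'
  9A -> 'AAAAAAAAA'
  2A -> 'AA'

Decoded = BBBBBBBAAAAAAAAAAA


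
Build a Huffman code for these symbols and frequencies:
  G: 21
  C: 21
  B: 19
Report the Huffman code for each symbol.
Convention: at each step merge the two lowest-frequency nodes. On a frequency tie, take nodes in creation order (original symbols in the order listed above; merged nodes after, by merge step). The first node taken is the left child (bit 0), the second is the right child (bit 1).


Huffman tree construction:
Step 1: Merge B(19) + G(21) = 40
Step 2: Merge C(21) + (B+G)(40) = 61
Read each symbol's code off the tree from the root (left child = 0, right child = 1).

Codes:
  G: 11 (length 2)
  C: 0 (length 1)
  B: 10 (length 2)
Average code length: 101/61 = 1.6557 bits/symbol


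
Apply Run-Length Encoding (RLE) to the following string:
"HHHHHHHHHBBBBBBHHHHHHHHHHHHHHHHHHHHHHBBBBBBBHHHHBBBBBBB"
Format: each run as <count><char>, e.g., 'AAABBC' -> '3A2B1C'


Scanning runs left to right:
  i=0: run of 'H' x 9 -> '9H'
  i=9: run of 'B' x 6 -> '6B'
  i=15: run of 'H' x 22 -> '22H'
  i=37: run of 'B' x 7 -> '7B'
  i=44: run of 'H' x 4 -> '4H'
  i=48: run of 'B' x 7 -> '7B'

RLE = 9H6B22H7B4H7B


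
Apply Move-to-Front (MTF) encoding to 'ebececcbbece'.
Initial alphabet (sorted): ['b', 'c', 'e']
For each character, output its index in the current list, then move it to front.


MTF encoding:
'e': index 2 in ['b', 'c', 'e'] -> ['e', 'b', 'c']
'b': index 1 in ['e', 'b', 'c'] -> ['b', 'e', 'c']
'e': index 1 in ['b', 'e', 'c'] -> ['e', 'b', 'c']
'c': index 2 in ['e', 'b', 'c'] -> ['c', 'e', 'b']
'e': index 1 in ['c', 'e', 'b'] -> ['e', 'c', 'b']
'c': index 1 in ['e', 'c', 'b'] -> ['c', 'e', 'b']
'c': index 0 in ['c', 'e', 'b'] -> ['c', 'e', 'b']
'b': index 2 in ['c', 'e', 'b'] -> ['b', 'c', 'e']
'b': index 0 in ['b', 'c', 'e'] -> ['b', 'c', 'e']
'e': index 2 in ['b', 'c', 'e'] -> ['e', 'b', 'c']
'c': index 2 in ['e', 'b', 'c'] -> ['c', 'e', 'b']
'e': index 1 in ['c', 'e', 'b'] -> ['e', 'c', 'b']


Output: [2, 1, 1, 2, 1, 1, 0, 2, 0, 2, 2, 1]


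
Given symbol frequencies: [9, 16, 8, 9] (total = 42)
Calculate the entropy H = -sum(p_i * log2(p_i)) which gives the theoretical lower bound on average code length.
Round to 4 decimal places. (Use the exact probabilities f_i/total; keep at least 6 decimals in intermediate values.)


Per-symbol terms -p_i * log2(p_i) with p_i = f_i/42:
  p = 9/42 = 0.214286: log2(p) = -2.222392, -p*log2(p) = 0.476227
  p = 16/42 = 0.380952: log2(p) = -1.392317, -p*log2(p) = 0.530407
  p = 8/42 = 0.190476: log2(p) = -2.392317, -p*log2(p) = 0.455680
  p = 9/42 = 0.214286: log2(p) = -2.222392, -p*log2(p) = 0.476227
H = 0.476227 + 0.530407 + 0.455680 + 0.476227 = 1.938541

H = 1.9385 bits/symbol


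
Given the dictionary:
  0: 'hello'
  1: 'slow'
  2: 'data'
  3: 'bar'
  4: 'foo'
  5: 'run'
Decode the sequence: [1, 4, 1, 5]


Look up each index in the dictionary:
  1 -> 'slow'
  4 -> 'foo'
  1 -> 'slow'
  5 -> 'run'

Decoded: "slow foo slow run"


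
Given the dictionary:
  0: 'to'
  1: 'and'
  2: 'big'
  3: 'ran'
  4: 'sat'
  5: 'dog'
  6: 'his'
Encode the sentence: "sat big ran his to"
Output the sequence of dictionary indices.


Look up each word in the dictionary:
  'sat' -> 4
  'big' -> 2
  'ran' -> 3
  'his' -> 6
  'to' -> 0

Encoded: [4, 2, 3, 6, 0]


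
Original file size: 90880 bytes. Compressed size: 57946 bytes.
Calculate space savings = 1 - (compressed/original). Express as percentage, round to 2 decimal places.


ratio = compressed/original = 57946/90880 = 0.63761
savings = 1 - ratio = 1 - 0.63761 = 0.36239
as a percentage: 0.36239 * 100 = 36.24%

Space savings = 1 - 57946/90880 = 36.24%


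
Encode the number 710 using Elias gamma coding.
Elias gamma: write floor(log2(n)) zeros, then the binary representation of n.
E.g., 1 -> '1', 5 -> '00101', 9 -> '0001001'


num_bits = floor(log2(710)) + 1 = 10
leading_zeros = num_bits - 1 = 9
binary(710) = 1011000110

Elias gamma(710) = '000000000' + '1011000110' = 0000000001011000110 (19 bits)


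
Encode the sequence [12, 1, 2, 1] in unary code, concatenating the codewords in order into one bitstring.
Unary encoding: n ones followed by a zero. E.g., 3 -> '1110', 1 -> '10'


Encode each number as n ones followed by a terminating 0:
  12 -> 1111111111110 (13 bits)
  1 -> 10 (2 bits)
  2 -> 110 (3 bits)
  1 -> 10 (2 bits)
Total length = 13 + 2 + 3 + 2 = 20 bits.

Unary([12, 1, 2, 1]) = 11111111111101011010 (20 bits)


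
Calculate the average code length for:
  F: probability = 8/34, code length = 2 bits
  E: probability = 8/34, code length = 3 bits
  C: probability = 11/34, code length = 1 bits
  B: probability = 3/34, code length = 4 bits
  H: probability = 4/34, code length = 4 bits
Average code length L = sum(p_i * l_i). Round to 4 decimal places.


Weighted contributions p_i * l_i:
  F: (8/34) * 2 = 16/34
  E: (8/34) * 3 = 24/34
  C: (11/34) * 1 = 11/34
  B: (3/34) * 4 = 12/34
  H: (4/34) * 4 = 16/34
Sum = (16 + 24 + 11 + 12 + 16)/34 = 79/34

L = 79/34 = 2.3235 bits/symbol


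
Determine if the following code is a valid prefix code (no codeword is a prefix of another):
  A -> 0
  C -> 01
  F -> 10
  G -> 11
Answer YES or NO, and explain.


Checking each pair (does one codeword prefix another?):
  A='0' vs C='01': prefix -- VIOLATION

NO -- this is NOT a valid prefix code. A (0) is a prefix of C (01).


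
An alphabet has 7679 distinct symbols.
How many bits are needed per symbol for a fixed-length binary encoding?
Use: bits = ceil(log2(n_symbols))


log2(7679) = 12.9067
Bracket: 2^12 = 4096 < 7679 <= 2^13 = 8192
So ceil(log2(7679)) = 13

bits = ceil(log2(7679)) = ceil(12.9067) = 13 bits


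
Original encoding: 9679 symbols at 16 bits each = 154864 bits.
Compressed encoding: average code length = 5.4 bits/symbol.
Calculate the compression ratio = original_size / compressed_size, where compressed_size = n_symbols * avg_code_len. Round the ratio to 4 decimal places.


original_size = n_symbols * orig_bits = 9679 * 16 = 154864 bits
compressed_size = n_symbols * avg_code_len = 9679 * 5.4 = 52266.6 bits
ratio = original_size / compressed_size = 154864 / 52266.6 = 2.963

Compression ratio = 2.963


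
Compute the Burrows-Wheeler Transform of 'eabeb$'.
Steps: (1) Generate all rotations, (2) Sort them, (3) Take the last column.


Rotations (sorted):
  0: $eabeb -> last char: b
  1: abeb$e -> last char: e
  2: b$eabe -> last char: e
  3: beb$ea -> last char: a
  4: eabeb$ -> last char: $
  5: eb$eab -> last char: b


BWT = beea$b


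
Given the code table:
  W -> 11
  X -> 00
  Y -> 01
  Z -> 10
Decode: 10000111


Decoding:
10 -> Z
00 -> X
01 -> Y
11 -> W


Result: ZXYW


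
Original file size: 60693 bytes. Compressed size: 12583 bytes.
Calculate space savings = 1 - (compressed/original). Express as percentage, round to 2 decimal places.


ratio = compressed/original = 12583/60693 = 0.207322
savings = 1 - ratio = 1 - 0.207322 = 0.792678
as a percentage: 0.792678 * 100 = 79.27%

Space savings = 1 - 12583/60693 = 79.27%


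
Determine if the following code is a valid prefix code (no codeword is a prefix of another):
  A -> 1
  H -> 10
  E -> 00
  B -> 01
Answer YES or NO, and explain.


Checking each pair (does one codeword prefix another?):
  A='1' vs H='10': prefix -- VIOLATION

NO -- this is NOT a valid prefix code. A (1) is a prefix of H (10).


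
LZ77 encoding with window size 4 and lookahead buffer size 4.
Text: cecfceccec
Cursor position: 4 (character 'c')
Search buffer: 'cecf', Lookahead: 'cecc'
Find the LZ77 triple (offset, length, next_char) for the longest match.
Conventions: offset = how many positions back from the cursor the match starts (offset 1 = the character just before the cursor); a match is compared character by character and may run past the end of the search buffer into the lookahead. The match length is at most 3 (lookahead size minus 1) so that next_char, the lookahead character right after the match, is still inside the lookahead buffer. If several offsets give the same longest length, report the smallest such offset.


Try each offset into the search buffer:
  offset=1 (pos 3, char 'f'): match length 0
  offset=2 (pos 2, char 'c'): match length 1
  offset=3 (pos 1, char 'e'): match length 0
  offset=4 (pos 0, char 'c'): match length 3
Longest match has length 3 at offset 4.
next_char = character at position 4 + 3 = 7 -> 'c'

Best match: offset=4, length=3 (matching 'cec' starting at position 0)
LZ77 triple: (4, 3, 'c')


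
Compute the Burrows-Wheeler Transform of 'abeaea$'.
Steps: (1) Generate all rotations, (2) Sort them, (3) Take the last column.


Rotations (sorted):
  0: $abeaea -> last char: a
  1: a$abeae -> last char: e
  2: abeaea$ -> last char: $
  3: aea$abe -> last char: e
  4: beaea$a -> last char: a
  5: ea$abea -> last char: a
  6: eaea$ab -> last char: b


BWT = ae$eaab


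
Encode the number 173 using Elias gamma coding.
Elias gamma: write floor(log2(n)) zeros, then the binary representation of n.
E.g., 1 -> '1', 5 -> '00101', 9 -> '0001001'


num_bits = floor(log2(173)) + 1 = 8
leading_zeros = num_bits - 1 = 7
binary(173) = 10101101

Elias gamma(173) = '0000000' + '10101101' = 000000010101101 (15 bits)


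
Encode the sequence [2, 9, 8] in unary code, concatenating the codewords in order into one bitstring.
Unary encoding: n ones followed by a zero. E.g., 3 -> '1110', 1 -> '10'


Encode each number as n ones followed by a terminating 0:
  2 -> 110 (3 bits)
  9 -> 1111111110 (10 bits)
  8 -> 111111110 (9 bits)
Total length = 3 + 10 + 9 = 22 bits.

Unary([2, 9, 8]) = 1101111111110111111110 (22 bits)


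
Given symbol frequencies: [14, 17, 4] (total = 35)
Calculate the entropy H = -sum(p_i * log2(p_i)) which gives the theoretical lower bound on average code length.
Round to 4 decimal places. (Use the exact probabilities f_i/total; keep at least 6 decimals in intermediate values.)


Per-symbol terms -p_i * log2(p_i) with p_i = f_i/35:
  p = 14/35 = 0.400000: log2(p) = -1.321928, -p*log2(p) = 0.528771
  p = 17/35 = 0.485714: log2(p) = -1.041820, -p*log2(p) = 0.506027
  p = 4/35 = 0.114286: log2(p) = -3.129283, -p*log2(p) = 0.357632
H = 0.528771 + 0.506027 + 0.357632 = 1.392430

H = 1.3924 bits/symbol


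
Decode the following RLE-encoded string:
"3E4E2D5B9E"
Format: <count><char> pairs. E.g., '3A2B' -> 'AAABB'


Expanding each <count><char> pair:
  3E -> 'EEE'
  4E -> 'EEEE'
  2D -> 'DD'
  5B -> 'BBBBB'
  9E -> 'EEEEEEEEE'

Decoded = EEEEEEEDDBBBBBEEEEEEEEE


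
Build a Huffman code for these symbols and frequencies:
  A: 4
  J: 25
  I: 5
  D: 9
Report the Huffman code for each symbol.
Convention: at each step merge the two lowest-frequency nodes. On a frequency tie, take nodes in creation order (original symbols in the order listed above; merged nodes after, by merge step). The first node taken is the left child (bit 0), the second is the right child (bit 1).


Huffman tree construction:
Step 1: Merge A(4) + I(5) = 9
Step 2: Merge D(9) + (A+I)(9) = 18
Step 3: Merge (D+(A+I))(18) + J(25) = 43
Read each symbol's code off the tree from the root (left child = 0, right child = 1).

Codes:
  A: 010 (length 3)
  J: 1 (length 1)
  I: 011 (length 3)
  D: 00 (length 2)
Average code length: 70/43 = 1.6279 bits/symbol


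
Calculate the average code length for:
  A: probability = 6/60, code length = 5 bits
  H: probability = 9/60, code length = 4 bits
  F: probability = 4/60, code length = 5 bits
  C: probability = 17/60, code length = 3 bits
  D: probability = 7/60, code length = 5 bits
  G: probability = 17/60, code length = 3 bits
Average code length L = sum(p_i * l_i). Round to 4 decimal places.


Weighted contributions p_i * l_i:
  A: (6/60) * 5 = 30/60
  H: (9/60) * 4 = 36/60
  F: (4/60) * 5 = 20/60
  C: (17/60) * 3 = 51/60
  D: (7/60) * 5 = 35/60
  G: (17/60) * 3 = 51/60
Sum = (30 + 36 + 20 + 51 + 35 + 51)/60 = 223/60

L = 223/60 = 3.7167 bits/symbol


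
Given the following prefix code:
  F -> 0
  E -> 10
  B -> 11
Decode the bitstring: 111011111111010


Decoding step by step:
Bits 11 -> B
Bits 10 -> E
Bits 11 -> B
Bits 11 -> B
Bits 11 -> B
Bits 11 -> B
Bits 0 -> F
Bits 10 -> E


Decoded message: BEBBBBFE


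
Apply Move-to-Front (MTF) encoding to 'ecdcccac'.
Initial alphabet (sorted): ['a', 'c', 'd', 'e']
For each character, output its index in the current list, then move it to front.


MTF encoding:
'e': index 3 in ['a', 'c', 'd', 'e'] -> ['e', 'a', 'c', 'd']
'c': index 2 in ['e', 'a', 'c', 'd'] -> ['c', 'e', 'a', 'd']
'd': index 3 in ['c', 'e', 'a', 'd'] -> ['d', 'c', 'e', 'a']
'c': index 1 in ['d', 'c', 'e', 'a'] -> ['c', 'd', 'e', 'a']
'c': index 0 in ['c', 'd', 'e', 'a'] -> ['c', 'd', 'e', 'a']
'c': index 0 in ['c', 'd', 'e', 'a'] -> ['c', 'd', 'e', 'a']
'a': index 3 in ['c', 'd', 'e', 'a'] -> ['a', 'c', 'd', 'e']
'c': index 1 in ['a', 'c', 'd', 'e'] -> ['c', 'a', 'd', 'e']


Output: [3, 2, 3, 1, 0, 0, 3, 1]


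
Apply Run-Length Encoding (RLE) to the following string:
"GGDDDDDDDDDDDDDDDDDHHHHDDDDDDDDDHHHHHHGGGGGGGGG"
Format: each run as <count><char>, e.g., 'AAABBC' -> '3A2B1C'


Scanning runs left to right:
  i=0: run of 'G' x 2 -> '2G'
  i=2: run of 'D' x 17 -> '17D'
  i=19: run of 'H' x 4 -> '4H'
  i=23: run of 'D' x 9 -> '9D'
  i=32: run of 'H' x 6 -> '6H'
  i=38: run of 'G' x 9 -> '9G'

RLE = 2G17D4H9D6H9G


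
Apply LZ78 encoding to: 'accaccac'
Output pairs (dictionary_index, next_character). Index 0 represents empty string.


LZ78 encoding steps:
Dictionary: {0: ''}
Step 1: w='' (idx 0), next='a' -> output (0, 'a'), add 'a' as idx 1
Step 2: w='' (idx 0), next='c' -> output (0, 'c'), add 'c' as idx 2
Step 3: w='c' (idx 2), next='a' -> output (2, 'a'), add 'ca' as idx 3
Step 4: w='c' (idx 2), next='c' -> output (2, 'c'), add 'cc' as idx 4
Step 5: w='a' (idx 1), next='c' -> output (1, 'c'), add 'ac' as idx 5


Encoded: [(0, 'a'), (0, 'c'), (2, 'a'), (2, 'c'), (1, 'c')]


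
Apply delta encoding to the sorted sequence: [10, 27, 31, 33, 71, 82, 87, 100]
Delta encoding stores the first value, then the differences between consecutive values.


First value: 10
Deltas:
  27 - 10 = 17
  31 - 27 = 4
  33 - 31 = 2
  71 - 33 = 38
  82 - 71 = 11
  87 - 82 = 5
  100 - 87 = 13


Delta encoded: [10, 17, 4, 2, 38, 11, 5, 13]


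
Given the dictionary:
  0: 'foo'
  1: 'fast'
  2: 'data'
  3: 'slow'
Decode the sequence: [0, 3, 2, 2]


Look up each index in the dictionary:
  0 -> 'foo'
  3 -> 'slow'
  2 -> 'data'
  2 -> 'data'

Decoded: "foo slow data data"


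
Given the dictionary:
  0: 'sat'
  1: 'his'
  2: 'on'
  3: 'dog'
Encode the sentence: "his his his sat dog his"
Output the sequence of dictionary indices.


Look up each word in the dictionary:
  'his' -> 1
  'his' -> 1
  'his' -> 1
  'sat' -> 0
  'dog' -> 3
  'his' -> 1

Encoded: [1, 1, 1, 0, 3, 1]


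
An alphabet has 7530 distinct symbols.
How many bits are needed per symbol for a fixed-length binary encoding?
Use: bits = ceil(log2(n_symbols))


log2(7530) = 12.8784
Bracket: 2^12 = 4096 < 7530 <= 2^13 = 8192
So ceil(log2(7530)) = 13

bits = ceil(log2(7530)) = ceil(12.8784) = 13 bits


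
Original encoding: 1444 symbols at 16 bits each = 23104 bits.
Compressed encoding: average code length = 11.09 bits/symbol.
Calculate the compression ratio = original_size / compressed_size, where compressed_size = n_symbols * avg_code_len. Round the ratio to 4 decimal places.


original_size = n_symbols * orig_bits = 1444 * 16 = 23104 bits
compressed_size = n_symbols * avg_code_len = 1444 * 11.09 = 16013.96 bits
ratio = original_size / compressed_size = 23104 / 16013.96 = 1.4427

Compression ratio = 1.4427


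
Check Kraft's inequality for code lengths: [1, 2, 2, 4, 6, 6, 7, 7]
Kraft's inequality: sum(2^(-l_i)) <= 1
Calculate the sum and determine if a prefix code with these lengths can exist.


Sum = 2^(-1) + 2^(-2) + 2^(-2) + 2^(-4) + 2^(-6) + 2^(-6) + 2^(-7) + 2^(-7)
    = 0.5 + 0.25 + 0.25 + 0.0625 + 0.015625 + 0.015625 + 0.0078125 + 0.0078125
    = 142/128 = 1.109375
Since 1.109375 > 1, Kraft's inequality is NOT satisfied.
A prefix code with these lengths CANNOT exist.

Kraft sum = 1.109375. Not satisfied.


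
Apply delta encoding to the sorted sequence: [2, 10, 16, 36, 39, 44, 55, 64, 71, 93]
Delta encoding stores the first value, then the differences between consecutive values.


First value: 2
Deltas:
  10 - 2 = 8
  16 - 10 = 6
  36 - 16 = 20
  39 - 36 = 3
  44 - 39 = 5
  55 - 44 = 11
  64 - 55 = 9
  71 - 64 = 7
  93 - 71 = 22


Delta encoded: [2, 8, 6, 20, 3, 5, 11, 9, 7, 22]


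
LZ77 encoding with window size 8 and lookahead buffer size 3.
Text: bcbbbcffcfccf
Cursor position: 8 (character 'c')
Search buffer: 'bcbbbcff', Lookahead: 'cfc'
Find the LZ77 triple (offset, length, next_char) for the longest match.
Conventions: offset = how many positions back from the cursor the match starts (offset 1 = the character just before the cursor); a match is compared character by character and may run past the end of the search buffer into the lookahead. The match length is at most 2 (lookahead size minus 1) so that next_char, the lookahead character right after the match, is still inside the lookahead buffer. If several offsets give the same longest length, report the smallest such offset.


Try each offset into the search buffer:
  offset=1 (pos 7, char 'f'): match length 0
  offset=2 (pos 6, char 'f'): match length 0
  offset=3 (pos 5, char 'c'): match length 2
  offset=4 (pos 4, char 'b'): match length 0
  offset=5 (pos 3, char 'b'): match length 0
  offset=6 (pos 2, char 'b'): match length 0
  offset=7 (pos 1, char 'c'): match length 1
  offset=8 (pos 0, char 'b'): match length 0
Longest match has length 2 at offset 3.
next_char = character at position 8 + 2 = 10 -> 'c'

Best match: offset=3, length=2 (matching 'cf' starting at position 5)
LZ77 triple: (3, 2, 'c')


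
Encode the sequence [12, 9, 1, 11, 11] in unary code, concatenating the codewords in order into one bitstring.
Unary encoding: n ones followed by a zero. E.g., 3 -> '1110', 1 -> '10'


Encode each number as n ones followed by a terminating 0:
  12 -> 1111111111110 (13 bits)
  9 -> 1111111110 (10 bits)
  1 -> 10 (2 bits)
  11 -> 111111111110 (12 bits)
  11 -> 111111111110 (12 bits)
Total length = 13 + 10 + 2 + 12 + 12 = 49 bits.

Unary([12, 9, 1, 11, 11]) = 1111111111110111111111010111111111110111111111110 (49 bits)


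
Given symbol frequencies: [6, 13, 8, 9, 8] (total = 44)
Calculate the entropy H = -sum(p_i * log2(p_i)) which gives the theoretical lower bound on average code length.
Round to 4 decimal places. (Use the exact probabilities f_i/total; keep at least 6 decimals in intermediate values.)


Per-symbol terms -p_i * log2(p_i) with p_i = f_i/44:
  p = 6/44 = 0.136364: log2(p) = -2.874469, -p*log2(p) = 0.391973
  p = 13/44 = 0.295455: log2(p) = -1.758992, -p*log2(p) = 0.519702
  p = 8/44 = 0.181818: log2(p) = -2.459432, -p*log2(p) = 0.447169
  p = 9/44 = 0.204545: log2(p) = -2.289507, -p*log2(p) = 0.468308
  p = 8/44 = 0.181818: log2(p) = -2.459432, -p*log2(p) = 0.447169
H = 0.391973 + 0.519702 + 0.447169 + 0.468308 + 0.447169 = 2.274321

H = 2.2743 bits/symbol


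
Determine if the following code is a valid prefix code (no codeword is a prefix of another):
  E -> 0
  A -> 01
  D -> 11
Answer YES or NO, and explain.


Checking each pair (does one codeword prefix another?):
  E='0' vs A='01': prefix -- VIOLATION

NO -- this is NOT a valid prefix code. E (0) is a prefix of A (01).


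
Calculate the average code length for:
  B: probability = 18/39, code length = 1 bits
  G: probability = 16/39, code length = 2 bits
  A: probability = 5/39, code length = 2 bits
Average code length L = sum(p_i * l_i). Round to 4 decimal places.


Weighted contributions p_i * l_i:
  B: (18/39) * 1 = 18/39
  G: (16/39) * 2 = 32/39
  A: (5/39) * 2 = 10/39
Sum = (18 + 32 + 10)/39 = 60/39

L = 60/39 = 1.5385 bits/symbol


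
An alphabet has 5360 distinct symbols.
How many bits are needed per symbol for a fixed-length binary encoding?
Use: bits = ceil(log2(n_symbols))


log2(5360) = 12.388
Bracket: 2^12 = 4096 < 5360 <= 2^13 = 8192
So ceil(log2(5360)) = 13

bits = ceil(log2(5360)) = ceil(12.388) = 13 bits


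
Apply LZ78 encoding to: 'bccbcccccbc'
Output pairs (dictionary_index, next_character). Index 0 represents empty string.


LZ78 encoding steps:
Dictionary: {0: ''}
Step 1: w='' (idx 0), next='b' -> output (0, 'b'), add 'b' as idx 1
Step 2: w='' (idx 0), next='c' -> output (0, 'c'), add 'c' as idx 2
Step 3: w='c' (idx 2), next='b' -> output (2, 'b'), add 'cb' as idx 3
Step 4: w='c' (idx 2), next='c' -> output (2, 'c'), add 'cc' as idx 4
Step 5: w='cc' (idx 4), next='c' -> output (4, 'c'), add 'ccc' as idx 5
Step 6: w='b' (idx 1), next='c' -> output (1, 'c'), add 'bc' as idx 6


Encoded: [(0, 'b'), (0, 'c'), (2, 'b'), (2, 'c'), (4, 'c'), (1, 'c')]


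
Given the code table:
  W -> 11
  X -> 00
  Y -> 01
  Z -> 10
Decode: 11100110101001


Decoding:
11 -> W
10 -> Z
01 -> Y
10 -> Z
10 -> Z
10 -> Z
01 -> Y


Result: WZYZZZY


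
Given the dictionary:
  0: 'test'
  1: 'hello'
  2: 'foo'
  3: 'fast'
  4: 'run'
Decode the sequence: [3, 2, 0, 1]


Look up each index in the dictionary:
  3 -> 'fast'
  2 -> 'foo'
  0 -> 'test'
  1 -> 'hello'

Decoded: "fast foo test hello"


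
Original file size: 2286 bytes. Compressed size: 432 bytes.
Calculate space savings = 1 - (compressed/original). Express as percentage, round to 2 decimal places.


ratio = compressed/original = 432/2286 = 0.188976
savings = 1 - ratio = 1 - 0.188976 = 0.811024
as a percentage: 0.811024 * 100 = 81.1%

Space savings = 1 - 432/2286 = 81.1%


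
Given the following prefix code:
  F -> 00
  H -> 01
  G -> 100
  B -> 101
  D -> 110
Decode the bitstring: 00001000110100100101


Decoding step by step:
Bits 00 -> F
Bits 00 -> F
Bits 100 -> G
Bits 01 -> H
Bits 101 -> B
Bits 00 -> F
Bits 100 -> G
Bits 101 -> B


Decoded message: FFGHBFGB


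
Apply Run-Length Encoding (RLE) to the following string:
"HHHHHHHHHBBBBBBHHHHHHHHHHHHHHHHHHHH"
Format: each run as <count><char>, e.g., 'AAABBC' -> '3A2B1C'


Scanning runs left to right:
  i=0: run of 'H' x 9 -> '9H'
  i=9: run of 'B' x 6 -> '6B'
  i=15: run of 'H' x 20 -> '20H'

RLE = 9H6B20H


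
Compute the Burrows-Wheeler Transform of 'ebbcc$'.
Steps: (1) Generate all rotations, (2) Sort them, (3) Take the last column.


Rotations (sorted):
  0: $ebbcc -> last char: c
  1: bbcc$e -> last char: e
  2: bcc$eb -> last char: b
  3: c$ebbc -> last char: c
  4: cc$ebb -> last char: b
  5: ebbcc$ -> last char: $


BWT = cebcb$


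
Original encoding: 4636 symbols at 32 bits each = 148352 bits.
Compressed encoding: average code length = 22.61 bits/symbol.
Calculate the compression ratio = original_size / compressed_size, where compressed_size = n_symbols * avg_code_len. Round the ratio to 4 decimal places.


original_size = n_symbols * orig_bits = 4636 * 32 = 148352 bits
compressed_size = n_symbols * avg_code_len = 4636 * 22.61 = 104819.96 bits
ratio = original_size / compressed_size = 148352 / 104819.96 = 1.4153

Compression ratio = 1.4153


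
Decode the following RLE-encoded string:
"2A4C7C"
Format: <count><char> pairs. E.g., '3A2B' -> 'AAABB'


Expanding each <count><char> pair:
  2A -> 'AA'
  4C -> 'CCCC'
  7C -> 'CCCCCCC'

Decoded = AACCCCCCCCCCC


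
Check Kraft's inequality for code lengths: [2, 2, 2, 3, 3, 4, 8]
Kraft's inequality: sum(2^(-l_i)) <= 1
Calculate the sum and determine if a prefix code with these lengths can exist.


Sum = 2^(-2) + 2^(-2) + 2^(-2) + 2^(-3) + 2^(-3) + 2^(-4) + 2^(-8)
    = 0.25 + 0.25 + 0.25 + 0.125 + 0.125 + 0.0625 + 0.00390625
    = 273/256 = 1.06640625
Since 1.06640625 > 1, Kraft's inequality is NOT satisfied.
A prefix code with these lengths CANNOT exist.

Kraft sum = 1.06640625. Not satisfied.


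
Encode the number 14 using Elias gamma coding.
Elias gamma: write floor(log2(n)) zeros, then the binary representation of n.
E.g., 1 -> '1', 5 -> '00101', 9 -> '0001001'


num_bits = floor(log2(14)) + 1 = 4
leading_zeros = num_bits - 1 = 3
binary(14) = 1110

Elias gamma(14) = '000' + '1110' = 0001110 (7 bits)


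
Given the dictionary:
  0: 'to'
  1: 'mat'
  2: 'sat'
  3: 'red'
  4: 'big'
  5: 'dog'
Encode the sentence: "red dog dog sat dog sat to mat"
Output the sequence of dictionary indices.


Look up each word in the dictionary:
  'red' -> 3
  'dog' -> 5
  'dog' -> 5
  'sat' -> 2
  'dog' -> 5
  'sat' -> 2
  'to' -> 0
  'mat' -> 1

Encoded: [3, 5, 5, 2, 5, 2, 0, 1]


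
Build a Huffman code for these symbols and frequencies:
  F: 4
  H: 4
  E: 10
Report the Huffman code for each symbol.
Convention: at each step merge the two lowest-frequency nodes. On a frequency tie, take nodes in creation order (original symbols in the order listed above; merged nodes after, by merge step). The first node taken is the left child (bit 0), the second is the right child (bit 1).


Huffman tree construction:
Step 1: Merge F(4) + H(4) = 8
Step 2: Merge (F+H)(8) + E(10) = 18
Read each symbol's code off the tree from the root (left child = 0, right child = 1).

Codes:
  F: 00 (length 2)
  H: 01 (length 2)
  E: 1 (length 1)
Average code length: 26/18 = 1.4444 bits/symbol


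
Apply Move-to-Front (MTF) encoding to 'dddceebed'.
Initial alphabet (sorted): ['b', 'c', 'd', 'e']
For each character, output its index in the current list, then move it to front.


MTF encoding:
'd': index 2 in ['b', 'c', 'd', 'e'] -> ['d', 'b', 'c', 'e']
'd': index 0 in ['d', 'b', 'c', 'e'] -> ['d', 'b', 'c', 'e']
'd': index 0 in ['d', 'b', 'c', 'e'] -> ['d', 'b', 'c', 'e']
'c': index 2 in ['d', 'b', 'c', 'e'] -> ['c', 'd', 'b', 'e']
'e': index 3 in ['c', 'd', 'b', 'e'] -> ['e', 'c', 'd', 'b']
'e': index 0 in ['e', 'c', 'd', 'b'] -> ['e', 'c', 'd', 'b']
'b': index 3 in ['e', 'c', 'd', 'b'] -> ['b', 'e', 'c', 'd']
'e': index 1 in ['b', 'e', 'c', 'd'] -> ['e', 'b', 'c', 'd']
'd': index 3 in ['e', 'b', 'c', 'd'] -> ['d', 'e', 'b', 'c']


Output: [2, 0, 0, 2, 3, 0, 3, 1, 3]


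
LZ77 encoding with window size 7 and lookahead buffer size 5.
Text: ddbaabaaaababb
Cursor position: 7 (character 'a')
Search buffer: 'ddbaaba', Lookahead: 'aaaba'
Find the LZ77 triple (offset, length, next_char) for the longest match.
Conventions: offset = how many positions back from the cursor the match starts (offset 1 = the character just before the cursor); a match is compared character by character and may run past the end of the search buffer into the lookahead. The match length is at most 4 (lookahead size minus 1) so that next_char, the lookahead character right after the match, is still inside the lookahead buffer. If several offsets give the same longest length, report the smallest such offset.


Try each offset into the search buffer:
  offset=1 (pos 6, char 'a'): match length 3
  offset=2 (pos 5, char 'b'): match length 0
  offset=3 (pos 4, char 'a'): match length 1
  offset=4 (pos 3, char 'a'): match length 2
  offset=5 (pos 2, char 'b'): match length 0
  offset=6 (pos 1, char 'd'): match length 0
  offset=7 (pos 0, char 'd'): match length 0
Longest match has length 3 at offset 1.
next_char = character at position 7 + 3 = 10 -> 'b'

Best match: offset=1, length=3 (matching 'aaa' starting at position 6)
LZ77 triple: (1, 3, 'b')


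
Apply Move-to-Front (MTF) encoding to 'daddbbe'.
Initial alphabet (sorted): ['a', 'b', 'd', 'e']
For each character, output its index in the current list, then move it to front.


MTF encoding:
'd': index 2 in ['a', 'b', 'd', 'e'] -> ['d', 'a', 'b', 'e']
'a': index 1 in ['d', 'a', 'b', 'e'] -> ['a', 'd', 'b', 'e']
'd': index 1 in ['a', 'd', 'b', 'e'] -> ['d', 'a', 'b', 'e']
'd': index 0 in ['d', 'a', 'b', 'e'] -> ['d', 'a', 'b', 'e']
'b': index 2 in ['d', 'a', 'b', 'e'] -> ['b', 'd', 'a', 'e']
'b': index 0 in ['b', 'd', 'a', 'e'] -> ['b', 'd', 'a', 'e']
'e': index 3 in ['b', 'd', 'a', 'e'] -> ['e', 'b', 'd', 'a']


Output: [2, 1, 1, 0, 2, 0, 3]


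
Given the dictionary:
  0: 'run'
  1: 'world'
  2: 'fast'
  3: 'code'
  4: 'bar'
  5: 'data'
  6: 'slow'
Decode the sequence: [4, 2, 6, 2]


Look up each index in the dictionary:
  4 -> 'bar'
  2 -> 'fast'
  6 -> 'slow'
  2 -> 'fast'

Decoded: "bar fast slow fast"


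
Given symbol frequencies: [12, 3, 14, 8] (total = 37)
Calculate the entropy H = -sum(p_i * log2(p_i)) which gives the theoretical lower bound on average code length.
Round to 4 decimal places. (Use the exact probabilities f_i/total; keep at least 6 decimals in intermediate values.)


Per-symbol terms -p_i * log2(p_i) with p_i = f_i/37:
  p = 12/37 = 0.324324: log2(p) = -1.624491, -p*log2(p) = 0.526862
  p = 3/37 = 0.081081: log2(p) = -3.624491, -p*log2(p) = 0.293878
  p = 14/37 = 0.378378: log2(p) = -1.402098, -p*log2(p) = 0.530524
  p = 8/37 = 0.216216: log2(p) = -2.209453, -p*log2(p) = 0.477720
H = 0.526862 + 0.293878 + 0.530524 + 0.477720 = 1.828984

H = 1.829 bits/symbol


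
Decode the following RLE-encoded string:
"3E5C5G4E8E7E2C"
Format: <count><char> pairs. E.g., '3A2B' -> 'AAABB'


Expanding each <count><char> pair:
  3E -> 'EEE'
  5C -> 'CCCCC'
  5G -> 'GGGGG'
  4E -> 'EEEE'
  8E -> 'EEEEEEEE'
  7E -> 'EEEEEEE'
  2C -> 'CC'

Decoded = EEECCCCCGGGGGEEEEEEEEEEEEEEEEEEECC


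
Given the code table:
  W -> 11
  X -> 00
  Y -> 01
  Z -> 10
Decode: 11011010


Decoding:
11 -> W
01 -> Y
10 -> Z
10 -> Z


Result: WYZZ


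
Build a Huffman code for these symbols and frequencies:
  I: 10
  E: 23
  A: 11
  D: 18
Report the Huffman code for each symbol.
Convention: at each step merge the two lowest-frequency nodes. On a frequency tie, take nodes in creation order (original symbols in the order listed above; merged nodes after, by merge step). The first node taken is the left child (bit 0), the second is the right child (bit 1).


Huffman tree construction:
Step 1: Merge I(10) + A(11) = 21
Step 2: Merge D(18) + (I+A)(21) = 39
Step 3: Merge E(23) + (D+(I+A))(39) = 62
Read each symbol's code off the tree from the root (left child = 0, right child = 1).

Codes:
  I: 110 (length 3)
  E: 0 (length 1)
  A: 111 (length 3)
  D: 10 (length 2)
Average code length: 122/62 = 1.9677 bits/symbol


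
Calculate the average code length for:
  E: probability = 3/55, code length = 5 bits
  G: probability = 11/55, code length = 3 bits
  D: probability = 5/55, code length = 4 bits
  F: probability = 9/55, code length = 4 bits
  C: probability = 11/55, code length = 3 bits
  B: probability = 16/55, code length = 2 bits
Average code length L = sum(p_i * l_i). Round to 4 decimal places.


Weighted contributions p_i * l_i:
  E: (3/55) * 5 = 15/55
  G: (11/55) * 3 = 33/55
  D: (5/55) * 4 = 20/55
  F: (9/55) * 4 = 36/55
  C: (11/55) * 3 = 33/55
  B: (16/55) * 2 = 32/55
Sum = (15 + 33 + 20 + 36 + 33 + 32)/55 = 169/55

L = 169/55 = 3.0727 bits/symbol


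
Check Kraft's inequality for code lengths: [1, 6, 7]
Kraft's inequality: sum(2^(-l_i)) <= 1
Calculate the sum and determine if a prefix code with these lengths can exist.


Sum = 2^(-1) + 2^(-6) + 2^(-7)
    = 0.5 + 0.015625 + 0.0078125
    = 67/128 = 0.5234375
Since 0.5234375 <= 1, Kraft's inequality IS satisfied.
A prefix code with these lengths CAN exist.

Kraft sum = 0.5234375. Satisfied.


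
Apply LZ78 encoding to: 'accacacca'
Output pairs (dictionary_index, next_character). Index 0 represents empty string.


LZ78 encoding steps:
Dictionary: {0: ''}
Step 1: w='' (idx 0), next='a' -> output (0, 'a'), add 'a' as idx 1
Step 2: w='' (idx 0), next='c' -> output (0, 'c'), add 'c' as idx 2
Step 3: w='c' (idx 2), next='a' -> output (2, 'a'), add 'ca' as idx 3
Step 4: w='ca' (idx 3), next='c' -> output (3, 'c'), add 'cac' as idx 4
Step 5: w='ca' (idx 3), end of input -> output (3, '')


Encoded: [(0, 'a'), (0, 'c'), (2, 'a'), (3, 'c'), (3, '')]


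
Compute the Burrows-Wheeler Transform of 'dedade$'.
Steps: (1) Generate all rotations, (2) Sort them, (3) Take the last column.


Rotations (sorted):
  0: $dedade -> last char: e
  1: ade$ded -> last char: d
  2: dade$de -> last char: e
  3: de$deda -> last char: a
  4: dedade$ -> last char: $
  5: e$dedad -> last char: d
  6: edade$d -> last char: d


BWT = edea$dd


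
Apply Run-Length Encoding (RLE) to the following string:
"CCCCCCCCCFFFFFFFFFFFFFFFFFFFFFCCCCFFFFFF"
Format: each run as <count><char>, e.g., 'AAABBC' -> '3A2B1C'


Scanning runs left to right:
  i=0: run of 'C' x 9 -> '9C'
  i=9: run of 'F' x 21 -> '21F'
  i=30: run of 'C' x 4 -> '4C'
  i=34: run of 'F' x 6 -> '6F'

RLE = 9C21F4C6F


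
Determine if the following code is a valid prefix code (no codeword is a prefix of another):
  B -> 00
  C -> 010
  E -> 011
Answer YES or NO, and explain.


Checking each pair (does one codeword prefix another?):
  B='00' vs C='010': no prefix
  B='00' vs E='011': no prefix
  C='010' vs B='00': no prefix
  C='010' vs E='011': no prefix
  E='011' vs B='00': no prefix
  E='011' vs C='010': no prefix
No violation found over all pairs.

YES -- this is a valid prefix code. No codeword is a prefix of any other codeword.


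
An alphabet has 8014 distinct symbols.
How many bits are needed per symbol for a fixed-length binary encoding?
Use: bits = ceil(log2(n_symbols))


log2(8014) = 12.9683
Bracket: 2^12 = 4096 < 8014 <= 2^13 = 8192
So ceil(log2(8014)) = 13

bits = ceil(log2(8014)) = ceil(12.9683) = 13 bits


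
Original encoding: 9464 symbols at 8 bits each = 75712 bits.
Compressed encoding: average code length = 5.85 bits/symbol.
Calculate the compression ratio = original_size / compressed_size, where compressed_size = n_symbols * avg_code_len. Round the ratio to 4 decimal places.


original_size = n_symbols * orig_bits = 9464 * 8 = 75712 bits
compressed_size = n_symbols * avg_code_len = 9464 * 5.85 = 55364.4 bits
ratio = original_size / compressed_size = 75712 / 55364.4 = 1.3675

Compression ratio = 1.3675


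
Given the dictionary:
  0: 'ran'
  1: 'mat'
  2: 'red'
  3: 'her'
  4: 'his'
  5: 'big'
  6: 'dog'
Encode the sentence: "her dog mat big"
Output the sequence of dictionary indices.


Look up each word in the dictionary:
  'her' -> 3
  'dog' -> 6
  'mat' -> 1
  'big' -> 5

Encoded: [3, 6, 1, 5]


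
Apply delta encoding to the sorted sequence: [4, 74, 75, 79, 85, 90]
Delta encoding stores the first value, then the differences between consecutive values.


First value: 4
Deltas:
  74 - 4 = 70
  75 - 74 = 1
  79 - 75 = 4
  85 - 79 = 6
  90 - 85 = 5


Delta encoded: [4, 70, 1, 4, 6, 5]


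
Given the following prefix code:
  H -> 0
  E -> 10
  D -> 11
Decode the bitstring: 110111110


Decoding step by step:
Bits 11 -> D
Bits 0 -> H
Bits 11 -> D
Bits 11 -> D
Bits 10 -> E


Decoded message: DHDDE


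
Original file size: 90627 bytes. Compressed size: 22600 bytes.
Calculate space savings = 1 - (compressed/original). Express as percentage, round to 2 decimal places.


ratio = compressed/original = 22600/90627 = 0.249374
savings = 1 - ratio = 1 - 0.249374 = 0.750626
as a percentage: 0.750626 * 100 = 75.06%

Space savings = 1 - 22600/90627 = 75.06%


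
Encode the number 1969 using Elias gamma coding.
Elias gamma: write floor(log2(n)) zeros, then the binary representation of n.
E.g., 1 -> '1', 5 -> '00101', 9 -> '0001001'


num_bits = floor(log2(1969)) + 1 = 11
leading_zeros = num_bits - 1 = 10
binary(1969) = 11110110001

Elias gamma(1969) = '0000000000' + '11110110001' = 000000000011110110001 (21 bits)


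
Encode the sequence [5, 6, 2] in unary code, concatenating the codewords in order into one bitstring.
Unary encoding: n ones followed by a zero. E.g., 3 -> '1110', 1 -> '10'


Encode each number as n ones followed by a terminating 0:
  5 -> 111110 (6 bits)
  6 -> 1111110 (7 bits)
  2 -> 110 (3 bits)
Total length = 6 + 7 + 3 = 16 bits.

Unary([5, 6, 2]) = 1111101111110110 (16 bits)


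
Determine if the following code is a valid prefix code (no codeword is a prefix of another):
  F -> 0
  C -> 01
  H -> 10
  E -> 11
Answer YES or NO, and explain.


Checking each pair (does one codeword prefix another?):
  F='0' vs C='01': prefix -- VIOLATION

NO -- this is NOT a valid prefix code. F (0) is a prefix of C (01).


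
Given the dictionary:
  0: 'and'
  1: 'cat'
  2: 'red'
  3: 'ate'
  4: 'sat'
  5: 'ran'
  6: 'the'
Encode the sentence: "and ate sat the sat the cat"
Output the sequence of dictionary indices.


Look up each word in the dictionary:
  'and' -> 0
  'ate' -> 3
  'sat' -> 4
  'the' -> 6
  'sat' -> 4
  'the' -> 6
  'cat' -> 1

Encoded: [0, 3, 4, 6, 4, 6, 1]


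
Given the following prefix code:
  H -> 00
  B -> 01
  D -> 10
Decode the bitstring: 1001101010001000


Decoding step by step:
Bits 10 -> D
Bits 01 -> B
Bits 10 -> D
Bits 10 -> D
Bits 10 -> D
Bits 00 -> H
Bits 10 -> D
Bits 00 -> H


Decoded message: DBDDDHDH


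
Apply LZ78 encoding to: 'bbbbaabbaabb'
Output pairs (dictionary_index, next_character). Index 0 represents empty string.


LZ78 encoding steps:
Dictionary: {0: ''}
Step 1: w='' (idx 0), next='b' -> output (0, 'b'), add 'b' as idx 1
Step 2: w='b' (idx 1), next='b' -> output (1, 'b'), add 'bb' as idx 2
Step 3: w='b' (idx 1), next='a' -> output (1, 'a'), add 'ba' as idx 3
Step 4: w='' (idx 0), next='a' -> output (0, 'a'), add 'a' as idx 4
Step 5: w='bb' (idx 2), next='a' -> output (2, 'a'), add 'bba' as idx 5
Step 6: w='a' (idx 4), next='b' -> output (4, 'b'), add 'ab' as idx 6
Step 7: w='b' (idx 1), end of input -> output (1, '')


Encoded: [(0, 'b'), (1, 'b'), (1, 'a'), (0, 'a'), (2, 'a'), (4, 'b'), (1, '')]


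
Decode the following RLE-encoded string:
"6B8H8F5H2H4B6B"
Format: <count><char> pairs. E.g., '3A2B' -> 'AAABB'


Expanding each <count><char> pair:
  6B -> 'BBBBBB'
  8H -> 'HHHHHHHH'
  8F -> 'FFFFFFFF'
  5H -> 'HHHHH'
  2H -> 'HH'
  4B -> 'BBBB'
  6B -> 'BBBBBB'

Decoded = BBBBBBHHHHHHHHFFFFFFFFHHHHHHHBBBBBBBBBB


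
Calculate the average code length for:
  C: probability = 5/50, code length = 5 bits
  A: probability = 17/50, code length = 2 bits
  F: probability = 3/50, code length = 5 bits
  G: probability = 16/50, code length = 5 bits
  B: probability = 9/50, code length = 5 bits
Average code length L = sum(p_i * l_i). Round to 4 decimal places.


Weighted contributions p_i * l_i:
  C: (5/50) * 5 = 25/50
  A: (17/50) * 2 = 34/50
  F: (3/50) * 5 = 15/50
  G: (16/50) * 5 = 80/50
  B: (9/50) * 5 = 45/50
Sum = (25 + 34 + 15 + 80 + 45)/50 = 199/50

L = 199/50 = 3.9800 bits/symbol


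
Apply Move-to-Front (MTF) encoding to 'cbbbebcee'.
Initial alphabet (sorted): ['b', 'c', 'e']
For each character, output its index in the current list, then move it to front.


MTF encoding:
'c': index 1 in ['b', 'c', 'e'] -> ['c', 'b', 'e']
'b': index 1 in ['c', 'b', 'e'] -> ['b', 'c', 'e']
'b': index 0 in ['b', 'c', 'e'] -> ['b', 'c', 'e']
'b': index 0 in ['b', 'c', 'e'] -> ['b', 'c', 'e']
'e': index 2 in ['b', 'c', 'e'] -> ['e', 'b', 'c']
'b': index 1 in ['e', 'b', 'c'] -> ['b', 'e', 'c']
'c': index 2 in ['b', 'e', 'c'] -> ['c', 'b', 'e']
'e': index 2 in ['c', 'b', 'e'] -> ['e', 'c', 'b']
'e': index 0 in ['e', 'c', 'b'] -> ['e', 'c', 'b']


Output: [1, 1, 0, 0, 2, 1, 2, 2, 0]


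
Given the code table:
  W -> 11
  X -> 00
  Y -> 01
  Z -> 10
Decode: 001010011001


Decoding:
00 -> X
10 -> Z
10 -> Z
01 -> Y
10 -> Z
01 -> Y


Result: XZZYZY


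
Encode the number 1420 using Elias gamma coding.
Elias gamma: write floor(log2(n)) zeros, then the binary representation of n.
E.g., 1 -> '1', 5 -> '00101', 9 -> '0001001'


num_bits = floor(log2(1420)) + 1 = 11
leading_zeros = num_bits - 1 = 10
binary(1420) = 10110001100

Elias gamma(1420) = '0000000000' + '10110001100' = 000000000010110001100 (21 bits)


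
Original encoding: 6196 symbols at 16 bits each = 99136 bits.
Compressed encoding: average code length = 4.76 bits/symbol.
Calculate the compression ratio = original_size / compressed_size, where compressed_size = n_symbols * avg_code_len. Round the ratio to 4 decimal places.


original_size = n_symbols * orig_bits = 6196 * 16 = 99136 bits
compressed_size = n_symbols * avg_code_len = 6196 * 4.76 = 29492.96 bits
ratio = original_size / compressed_size = 99136 / 29492.96 = 3.3613

Compression ratio = 3.3613
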